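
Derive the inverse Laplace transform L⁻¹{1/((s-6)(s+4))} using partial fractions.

Decompose: A/(s-6) + B/(s+4). A = 1/10, B = -1/10. f(t) = (e^(6t) - e^(-4t))/10

Final answer: (e^(6t) - e^(-4t))/10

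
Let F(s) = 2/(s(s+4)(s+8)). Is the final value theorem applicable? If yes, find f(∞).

Poles of sF(s) = 2/((s+4)(s+8)) are at s = -4 and s = -8, both in the left half-plane. Theorem applies. f(∞) = lim_{s→0} sF(s) = 2/(4·8) = 1/16

Final answer: 1/16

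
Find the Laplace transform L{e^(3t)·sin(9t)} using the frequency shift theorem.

Frequency shift: L{e^(at)f(t)} = F(s-a). L{e^(3t)·sin(9t)} = 9/((s-3)² + 81)

Final answer: 9/((s-3)² + 81)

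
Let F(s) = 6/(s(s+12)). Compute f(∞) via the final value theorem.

f(∞) = lim_{s→0} s·6/(s(s+12)) = lim_{s→0} 6/(s+12) = 6/12 = 1/2

Final answer: 1/2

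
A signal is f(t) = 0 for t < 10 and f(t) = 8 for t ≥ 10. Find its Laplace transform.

f(t) = 8·u(t-10). L{u(t-10)} = e^(-10s)/s, so L{f(t)} = 8·e^(-10s)/s

Final answer: 8·e^(-10s)/s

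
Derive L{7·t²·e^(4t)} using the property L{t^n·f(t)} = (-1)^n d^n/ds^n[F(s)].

L{e^(4t)} = 1/(s-4). d/ds[1/(s-4)] = -1/(s-4)². d²/ds²[1/(s-4)] = 2/(s-4)³. So L{t²·e^(4t)} = (-1)² · 2/(s-4)³ = 2/(s-4)³. Then L{7·t²·e^(4t)} = 7·2/(s-4)³ = 14/(s-4)³

Final answer: 14/(s-4)³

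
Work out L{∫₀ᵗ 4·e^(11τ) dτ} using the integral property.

L{∫₀ᵗ f(τ)dτ} = F(s)/s with F(s) = 4/(s-11), so L{∫₀ᵗ 4·e^(11τ) dτ} = 4/(s(s-11))

Final answer: 4/(s(s-11))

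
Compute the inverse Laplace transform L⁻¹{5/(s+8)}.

L⁻¹{1/(s-a)} = e^(at), so L⁻¹{1/(s+8)} = e^(-8t), and L⁻¹{5/(s+8)} = 5·e^(-8t)

Final answer: 5·e^(-8t)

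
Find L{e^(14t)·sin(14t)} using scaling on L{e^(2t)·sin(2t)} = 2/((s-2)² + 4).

Scaling with a=7: L{e^(14t)·sin(14t)} = (1/7) · 2/((s/7-2)² + 4). Simplifying: 14/((s-14)² + 196)

Final answer: 14/((s-14)² + 196)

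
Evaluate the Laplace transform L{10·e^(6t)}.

L{e^(at)} = 1/(s-a), so L{e^(6t)} = 1/(s-6). Then L{10·e^(6t)} = 10/(s-6)

Final answer: 10/(s-6)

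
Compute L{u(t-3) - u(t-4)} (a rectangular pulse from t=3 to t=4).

L{u(t-a)} = e^(-as)/s. L{u(t-3) - u(t-4)} = (e^(-3s) - e^(-4s))/s

Final answer: (e^(-3s) - e^(-4s))/s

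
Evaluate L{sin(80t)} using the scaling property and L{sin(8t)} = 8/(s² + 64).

Using L{f(at)} = (1/a)F(s/a) with a=10: L{sin(80t)} = (1/10) · 8/((s/10)² + 64) = (1/10) · 8·100/(s² + 6400) = 80/(s² + 6400)

Final answer: 80/(s² + 6400)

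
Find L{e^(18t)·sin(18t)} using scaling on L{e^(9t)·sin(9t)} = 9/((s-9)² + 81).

Scaling with a=2: L{e^(18t)·sin(18t)} = (1/2) · 9/((s/2-9)² + 81). Simplifying: 18/((s-18)² + 324)

Final answer: 18/((s-18)² + 324)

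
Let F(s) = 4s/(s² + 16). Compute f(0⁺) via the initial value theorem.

f(0⁺) = lim_{s→∞} s·4s/(s² + 16) = lim_{s→∞} 4s²/(s² + 16) = 4

Final answer: 4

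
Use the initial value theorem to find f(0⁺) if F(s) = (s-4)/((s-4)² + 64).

f(0⁺) = lim_{s→∞} sF(s) = lim_{s→∞} s(s-4)/((s-4)² + 64) = 1

Final answer: 1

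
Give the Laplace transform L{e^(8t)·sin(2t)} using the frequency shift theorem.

Frequency shift: L{e^(at)f(t)} = F(s-a). L{e^(8t)·sin(2t)} = 2/((s-8)² + 4)

Final answer: 2/((s-8)² + 4)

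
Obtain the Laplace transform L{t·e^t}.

L{t^n·e^(at)} = n!/(s-a)^(n+1), so L{t·e^t} = 1/(s-1)^2

Final answer: 1/(s-1)^2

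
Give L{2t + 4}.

L{2t + 4} = 2·L{t} + 4·L{1} = 2/s² + 4/s

Final answer: 2/s² + 4/s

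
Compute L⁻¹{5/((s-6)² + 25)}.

Form: b/((s-a)² + b²) → e^(at)sin(bt). With a=6, b=5

Final answer: e^(6t)·sin(5t)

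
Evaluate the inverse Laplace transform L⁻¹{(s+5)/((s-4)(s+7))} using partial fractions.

Using partial fractions, f(t) = (9e^(4t) + 2e^(-7t))/11

Final answer: (9e^(4t) + 2e^(-7t))/11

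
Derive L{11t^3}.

L{t^n} = n!/s^(n+1). So L{11t^3} = 11·3!/s^4 = 66/s^4

Final answer: 66/s^4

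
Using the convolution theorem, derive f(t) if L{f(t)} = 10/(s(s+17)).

10/(s(s+17)) = (10/s)·(1/(s+17)) = L{10}·L{e^(-17t)}. By convolution, f(t) = 10*e^(-17t) = ∫₀ᵗ 10·e^(-17τ) dτ = 10·(1 - e^(-17t))/17

Final answer: 10·(1 - e^(-17t))/17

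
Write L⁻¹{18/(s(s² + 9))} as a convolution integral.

18/(s(s² + 9)) = (1/s)·(18/(s² + 9)) = L{1}·L{6·sin(3t)}. So f(t) = 1*(6·sin(3t)) = ∫₀ᵗ 6·sin(3τ) dτ

Final answer: ∫₀ᵗ 6·sin(3τ) dτ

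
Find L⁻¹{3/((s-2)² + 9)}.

Form: b/((s-a)² + b²) → e^(at)sin(bt). With a=2, b=3

Final answer: e^(2t)·sin(3t)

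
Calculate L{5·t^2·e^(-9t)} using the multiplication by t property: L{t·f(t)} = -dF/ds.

Using L{t^n·e^(at)} = n!/(s-a)^(n+1), L{t^2·e^(-9t)} = 2/(s+9)^3, so L{5·t^2·e^(-9t)} = 5·2/(s+9)^3 = 10/(s+9)^3

Final answer: 10/(s+9)^3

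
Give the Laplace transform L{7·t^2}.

L{t^n} = n!/s^(n+1), so L{t^2} = 2/s^3. Then L{7·t^2} = 7·2/s^3 = 14/s^3

Final answer: 14/s^3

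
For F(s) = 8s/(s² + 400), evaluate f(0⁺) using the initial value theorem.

f(0⁺) = lim_{s→∞} s·8s/(s² + 400) = lim_{s→∞} 8s²/(s² + 400) = 8

Final answer: 8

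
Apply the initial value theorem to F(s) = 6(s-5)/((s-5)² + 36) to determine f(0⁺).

f(0⁺) = lim_{s→∞} sF(s) = lim_{s→∞} 6s(s-5)/((s-5)² + 36) = 6

Final answer: 6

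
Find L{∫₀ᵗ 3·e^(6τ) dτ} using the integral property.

L{∫₀ᵗ f(τ)dτ} = F(s)/s with F(s) = 3/(s-6), so L{∫₀ᵗ 3·e^(6τ) dτ} = 3/(s(s-6))

Final answer: 3/(s(s-6))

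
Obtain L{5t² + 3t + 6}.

L{5t² + 3t + 6} = 5·2/s³ + 3/s² + 6/s = 10/s³ + 3/s² + 6/s

Final answer: 10/s³ + 3/s² + 6/s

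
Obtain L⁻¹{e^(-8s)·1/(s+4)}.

L⁻¹{1/(s+4)} = e^(-4t). By the time shift theorem, L⁻¹{e^(-as)F(s)} = u(t-a)f(t-a) with a=8, so L⁻¹{e^(-8s)·1/(s+4)} = u(t-8)·e^(-4(t-8))

Final answer: u(t-8)·e^(-4(t-8))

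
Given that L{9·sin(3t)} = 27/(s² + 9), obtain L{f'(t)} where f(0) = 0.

L{f'(t)} = s·F(s) - f(0) = s·27/(s² + 9) - 0 = 27s/(s² + 9)

Final answer: 27s/(s² + 9)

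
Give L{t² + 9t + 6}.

L{t² + 9t + 6} = 2/s³ + 9/s² + 6/s = 2/s³ + 9/s² + 6/s

Final answer: 2/s³ + 9/s² + 6/s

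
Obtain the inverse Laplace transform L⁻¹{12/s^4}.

L⁻¹{n!/s^(n+1)} = t^n with n=3. So L⁻¹{6/s^4} = t^3, and L⁻¹{12/s^4} = (12/6)·t^3 = 2·t^3

Final answer: 2·t^3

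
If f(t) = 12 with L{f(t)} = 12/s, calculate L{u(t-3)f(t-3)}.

Time shift theorem: L{u(t-a)f(t-a)} = e^(-as)F(s). Here a=3, F(s) = 12/s, so L{u(t-3)f(t-3)} = e^(-3s)·12/s

Final answer: e^(-3s)·12/s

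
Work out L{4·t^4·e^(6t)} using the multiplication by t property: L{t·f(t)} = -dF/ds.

Using L{t^n·e^(at)} = n!/(s-a)^(n+1), L{t^4·e^(6t)} = 24/(s-6)^5, so L{4·t^4·e^(6t)} = 4·24/(s-6)^5 = 96/(s-6)^5

Final answer: 96/(s-6)^5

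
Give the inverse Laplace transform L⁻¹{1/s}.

L⁻¹{c/s} = c, so L⁻¹{1/s} = 1

Final answer: 1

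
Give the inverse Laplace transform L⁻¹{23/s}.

L⁻¹{c/s} = c, so L⁻¹{23/s} = 23

Final answer: 23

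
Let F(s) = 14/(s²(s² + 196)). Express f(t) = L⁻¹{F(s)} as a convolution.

14/(s²(s² + 196)) = (1/s²)·(14/(s² + 196)) = L{t}·L{sin(14t)}. So f(t) = t*(sin(14t)) = ∫₀ᵗ τ·sin(14(t-τ)) dτ

Final answer: ∫₀ᵗ τ·sin(14(t-τ)) dτ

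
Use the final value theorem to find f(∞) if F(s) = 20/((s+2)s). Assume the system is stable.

f(∞) = lim_{s→0} sF(s) = lim_{s→0} 20/(s+2) = 10

Final answer: 10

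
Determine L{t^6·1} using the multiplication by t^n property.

L{1} = 1/s. d^1/ds^1[1/s] = -1/s². d^2/ds^2[1/s] = 2/s^3. d^3/ds^3[1/s] = -6/s^4. d^4/ds^4[1/s] = 24/s^5. d^5/ds^5[1/s] = -120/s^6. d^6/ds^6[1/s] = 720/s^7. So L{t^6} = (-1)^{6}·720/s^7 = 720/s^7

Final answer: 720/s^7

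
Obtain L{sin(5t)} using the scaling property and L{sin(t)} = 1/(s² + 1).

Using L{f(at)} = (1/a)F(s/a) with a=5: L{sin(5t)} = (1/5) · 1/((s/5)² + 1) = (1/5) · 1·25/(s² + 25) = 5/(s² + 25)

Final answer: 5/(s² + 25)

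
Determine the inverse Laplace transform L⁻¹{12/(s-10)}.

L⁻¹{1/(s-a)} = e^(at), so L⁻¹{1/(s-10)} = e^(10t), and L⁻¹{12/(s-10)} = 12·e^(10t)

Final answer: 12·e^(10t)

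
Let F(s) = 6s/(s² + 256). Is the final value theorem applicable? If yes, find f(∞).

The final value theorem requires all poles of sF(s) in the left half-plane. sF(s) = 6s²/(s² + 256) has poles at s = ±16i (imaginary axis). Theorem does NOT apply (oscillatory system).

Final answer: Not applicable (oscillatory)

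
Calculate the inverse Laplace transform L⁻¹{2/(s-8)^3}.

L⁻¹{n!/(s-a)^(n+1)} = t^n·e^(at), so L⁻¹{2/(s-8)^3} = t^2·e^(8t)

Final answer: t^2·e^(8t)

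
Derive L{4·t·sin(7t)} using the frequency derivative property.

L{sin(7t)} = 7/(s² + 49). By L{t·f(t)} = -F'(s): -d/ds[7/(s² + 49)] = -(7)·(-2s)/(s² + 49)² = 14s/(s² + 49)². Then L{4·t·sin(7t)} = 4·14s/(s² + 49)² = 56s/(s² + 49)²

Final answer: 56s/(s² + 49)²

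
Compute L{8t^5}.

L{t^n} = n!/s^(n+1). So L{8t^5} = 8·5!/s^6 = 960/s^6

Final answer: 960/s^6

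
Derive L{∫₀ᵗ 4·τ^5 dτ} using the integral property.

L{∫₀ᵗ f(τ)dτ} = F(s)/s with f(t) = 4t^5. F(s) = 480/s^6, so L{∫₀ᵗ 4·τ^5 dτ} = (480/s^6)/s = 480/s^7. (Check: ∫₀ᵗ 4·τ^5 dτ = 4t^6/6.)

Final answer: 480/s^7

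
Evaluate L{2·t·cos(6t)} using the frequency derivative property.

L{cos(6t)} = s/(s² + 36). Derivative: d/ds[s/(s² + 36)] = [(s² + 36) - s·2s]/(s² + 36)² = (36 - s²)/(s² + 36)². So L{t·cos(6t)} = -F'(s) = (s² - 36)/(s² + 36)². Then L{2·t·cos(6t)} = 2·(s² - 36)/(s² + 36)²

Final answer: 2·(s² - 36)/(s² + 36)²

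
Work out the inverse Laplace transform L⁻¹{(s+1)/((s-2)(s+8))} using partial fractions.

Using partial fractions, f(t) = (3e^(2t) + 7e^(-8t))/10

Final answer: (3e^(2t) + 7e^(-8t))/10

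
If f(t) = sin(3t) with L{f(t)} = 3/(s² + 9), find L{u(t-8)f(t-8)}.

Time shift theorem: L{u(t-a)f(t-a)} = e^(-as)F(s). Here a=8, F(s) = 3/(s² + 9), so L{u(t-8)f(t-8)} = e^(-8s)·3/(s² + 9)

Final answer: e^(-8s)·3/(s² + 9)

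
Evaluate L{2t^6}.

L{t^n} = n!/s^(n+1). So L{2t^6} = 2·6!/s^7 = 1440/s^7

Final answer: 1440/s^7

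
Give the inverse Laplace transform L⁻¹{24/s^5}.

L⁻¹{n!/s^(n+1)} = t^n with n=4. So L⁻¹{24/s^5} = t^4

Final answer: t^4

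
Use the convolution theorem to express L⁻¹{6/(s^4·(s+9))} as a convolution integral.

6/(s^4·(s+9)) = (6/s^4)·(1/(s+9)) = L{t^3}·L{e^(-9t)}. So f(t) = t^3*e^(-9t) = ∫₀ᵗ τ^3·e^(-9(t-τ)) dτ

Final answer: ∫₀ᵗ τ^3·e^(-9(t-τ)) dτ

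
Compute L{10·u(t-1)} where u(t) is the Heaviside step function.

L{u(t-a)} = e^(-as)/s. Here a=1, so L{u(t-1)} = e^(-s)/s, and L{10·u(t-1)} = 10·e^(-s)/s

Final answer: 10·e^(-s)/s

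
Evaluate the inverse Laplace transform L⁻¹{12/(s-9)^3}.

L⁻¹{n!/(s-a)^(n+1)} = t^n·e^(at) with n=2, a=9. So L⁻¹{2/(s-9)^3} = t^2·e^(9t), and L⁻¹{12/(s-9)^3} = (12/2)·t^2·e^(9t) = 6·t^2·e^(9t)

Final answer: 6·t^2·e^(9t)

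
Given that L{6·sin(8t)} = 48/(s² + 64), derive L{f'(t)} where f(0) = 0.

L{f'(t)} = s·F(s) - f(0) = s·48/(s² + 64) - 0 = 48s/(s² + 64)

Final answer: 48s/(s² + 64)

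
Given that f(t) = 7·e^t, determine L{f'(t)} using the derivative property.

f(0) = 7, F(s) = 7/(s-1). L{f'(t)} = s·F(s) - f(0) = 7s/(s-1) - 7 = (7s - 7(s-1))/(s-1) = 7/(s-1)

Final answer: 7/(s-1)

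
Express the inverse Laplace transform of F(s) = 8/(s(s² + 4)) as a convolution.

8/(s(s² + 4)) = (1/s)·(8/(s² + 4)) = L{1}·L{4·sin(2t)}. So f(t) = 1*(4·sin(2t)) = ∫₀ᵗ 4·sin(2τ) dτ

Final answer: ∫₀ᵗ 4·sin(2τ) dτ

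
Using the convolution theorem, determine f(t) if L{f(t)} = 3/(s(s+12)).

3/(s(s+12)) = (3/s)·(1/(s+12)) = L{3}·L{e^(-12t)}. By convolution, f(t) = 3*e^(-12t) = ∫₀ᵗ 3·e^(-12τ) dτ = 3·(1 - e^(-12t))/12

Final answer: 3·(1 - e^(-12t))/12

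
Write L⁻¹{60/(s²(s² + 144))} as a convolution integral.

60/(s²(s² + 144)) = (1/s²)·(60/(s² + 144)) = L{t}·L{5·sin(12t)}. So f(t) = t*(5·sin(12t)) = ∫₀ᵗ 5τ·sin(12(t-τ)) dτ

Final answer: ∫₀ᵗ 5τ·sin(12(t-τ)) dτ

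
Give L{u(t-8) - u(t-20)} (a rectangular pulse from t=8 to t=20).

L{u(t-a)} = e^(-as)/s. L{u(t-8) - u(t-20)} = (e^(-8s) - e^(-20s))/s

Final answer: (e^(-8s) - e^(-20s))/s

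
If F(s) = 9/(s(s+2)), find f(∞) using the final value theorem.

f(∞) = lim_{s→0} s·9/(s(s+2)) = lim_{s→0} 9/(s+2) = 9/2 = 9/2

Final answer: 9/2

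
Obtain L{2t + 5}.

L{2t + 5} = 2·L{t} + 5·L{1} = 2/s² + 5/s

Final answer: 2/s² + 5/s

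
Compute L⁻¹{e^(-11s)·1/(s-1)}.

L⁻¹{1/(s-1)} = e^t. By the time shift theorem, L⁻¹{e^(-as)F(s)} = u(t-a)f(t-a) with a=11, so L⁻¹{e^(-11s)·1/(s-1)} = u(t-11)·e^(t-11)

Final answer: u(t-11)·e^(t-11)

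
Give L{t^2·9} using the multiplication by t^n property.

L{9} = 9/s. d^1/ds^1[1/s] = -1/s². d^2/ds^2[1/s] = 2/s^3. So L{t^2} = (-1)^{2}·2/s^3 = 2/s^3. Then L{t^2·9} = 9·2/s^3 = 18/s^3

Final answer: 18/s^3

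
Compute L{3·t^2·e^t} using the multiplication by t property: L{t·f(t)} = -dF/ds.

Using L{t^n·e^(at)} = n!/(s-a)^(n+1), L{t^2·e^t} = 2/(s-1)^3, so L{3·t^2·e^t} = 3·2/(s-1)^3 = 6/(s-1)^3

Final answer: 6/(s-1)^3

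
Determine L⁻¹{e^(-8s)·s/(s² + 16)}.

L⁻¹{s/(s² + 16)} = cos(4t). By the time shift theorem, L⁻¹{e^(-as)F(s)} = u(t-a)f(t-a) with a=8, so L⁻¹{e^(-8s)·s/(s² + 16)} = u(t-8)·cos(4(t-8))

Final answer: u(t-8)·cos(4(t-8))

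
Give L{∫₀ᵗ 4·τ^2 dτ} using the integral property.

L{∫₀ᵗ f(τ)dτ} = F(s)/s with f(t) = 4t^2. F(s) = 8/s^3, so L{∫₀ᵗ 4·τ^2 dτ} = (8/s^3)/s = 8/s^4. (Check: ∫₀ᵗ 4·τ^2 dτ = 4t^3/3.)

Final answer: 8/s^4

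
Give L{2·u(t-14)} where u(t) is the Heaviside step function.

L{u(t-a)} = e^(-as)/s. Here a=14, so L{u(t-14)} = e^(-14s)/s, and L{2·u(t-14)} = 2·e^(-14s)/s

Final answer: 2·e^(-14s)/s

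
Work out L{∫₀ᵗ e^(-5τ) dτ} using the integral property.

L{∫₀ᵗ f(τ)dτ} = F(s)/s with F(s) = 1/(s+5), so L{∫₀ᵗ e^(-5τ) dτ} = 1/(s(s+5))

Final answer: 1/(s(s+5))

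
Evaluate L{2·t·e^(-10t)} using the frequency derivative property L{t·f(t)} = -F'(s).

L{e^(-10t)} = 1/(s+10). By frequency derivative: L{t·e^(-10t)} = -d/ds[1/(s+10)] = -(-1)/(s+10)² = 1/(s+10)². Then L{2·t·e^(-10t)} = 2·1/(s+10)² = 2/(s+10)²

Final answer: 2/(s+10)²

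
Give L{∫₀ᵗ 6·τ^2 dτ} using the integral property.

L{∫₀ᵗ f(τ)dτ} = F(s)/s with f(t) = 6t^2. F(s) = 12/s^3, so L{∫₀ᵗ 6·τ^2 dτ} = (12/s^3)/s = 12/s^4. (Check: ∫₀ᵗ 6·τ^2 dτ = 6t^3/3.)

Final answer: 12/s^4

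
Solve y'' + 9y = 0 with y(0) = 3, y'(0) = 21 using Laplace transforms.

L{y''} + 9L{y} = 0. s²Y - 3s - 21 + 9Y = 0. Y(s² + 9) = 3s + 21. Y = (3s + 21)/(s² + 9). Inverting: y(t) = 3cos(3t) + 7sin(3t)

Final answer: y(t) = 3cos(3t) + 7sin(3t)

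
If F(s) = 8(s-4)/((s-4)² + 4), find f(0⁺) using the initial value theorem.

f(0⁺) = lim_{s→∞} sF(s) = lim_{s→∞} 8s(s-4)/((s-4)² + 4) = 8

Final answer: 8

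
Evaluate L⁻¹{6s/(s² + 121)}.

This is the form c·s/(s² + a²) with a = 11, c = 6. L⁻¹ = 6·cos(11t)

Final answer: 6·cos(11t)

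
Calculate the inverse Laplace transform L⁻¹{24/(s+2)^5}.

L⁻¹{n!/(s-a)^(n+1)} = t^n·e^(at), so L⁻¹{24/(s+2)^5} = t^4·e^(-2t)

Final answer: t^4·e^(-2t)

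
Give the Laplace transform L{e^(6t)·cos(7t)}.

L{e^(at)·cos(ωt)} = (s-a)/((s-a)² + ω²), so L{e^(6t)·cos(7t)} = (s-6)/((s-6)² + 49)

Final answer: (s-6)/((s-6)² + 49)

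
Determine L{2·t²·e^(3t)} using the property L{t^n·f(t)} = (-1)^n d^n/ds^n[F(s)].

L{e^(3t)} = 1/(s-3). d/ds[1/(s-3)] = -1/(s-3)². d²/ds²[1/(s-3)] = 2/(s-3)³. So L{t²·e^(3t)} = (-1)² · 2/(s-3)³ = 2/(s-3)³. Then L{2·t²·e^(3t)} = 2·2/(s-3)³ = 4/(s-3)³

Final answer: 4/(s-3)³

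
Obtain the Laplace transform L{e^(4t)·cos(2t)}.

L{e^(at)·cos(ωt)} = (s-a)/((s-a)² + ω²), so L{e^(4t)·cos(2t)} = (s-4)/((s-4)² + 4)

Final answer: (s-4)/((s-4)² + 4)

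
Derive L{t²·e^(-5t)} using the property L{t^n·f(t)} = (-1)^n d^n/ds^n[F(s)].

L{e^(-5t)} = 1/(s+5). d/ds[1/(s+5)] = -1/(s+5)². d²/ds²[1/(s+5)] = 2/(s+5)³. So L{t²·e^(-5t)} = (-1)² · 2/(s+5)³ = 2/(s+5)³

Final answer: 2/(s+5)³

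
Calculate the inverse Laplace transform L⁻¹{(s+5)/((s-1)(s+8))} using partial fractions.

Using partial fractions, f(t) = (6e^t + 3e^(-8t))/9

Final answer: (6e^t + 3e^(-8t))/9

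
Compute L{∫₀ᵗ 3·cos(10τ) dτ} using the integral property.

L{∫₀ᵗ f(τ)dτ} = F(s)/s with F(s) = 3s/(s² + 100), so the result is (3s/(s² + 100))/s = 3/(s² + 100)

Final answer: 3/(s² + 100)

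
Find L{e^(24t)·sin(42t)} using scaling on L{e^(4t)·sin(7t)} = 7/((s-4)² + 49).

Scaling with a=6: L{e^(24t)·sin(42t)} = (1/6) · 7/((s/6-4)² + 49). Simplifying: 42/((s-24)² + 1764)

Final answer: 42/((s-24)² + 1764)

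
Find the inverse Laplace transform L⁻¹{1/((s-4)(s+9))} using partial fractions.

Decompose: A/(s-4) + B/(s+9). A = 1/13, B = -1/13. f(t) = (e^(4t) - e^(-9t))/13

Final answer: (e^(4t) - e^(-9t))/13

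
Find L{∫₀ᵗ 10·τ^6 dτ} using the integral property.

L{∫₀ᵗ f(τ)dτ} = F(s)/s with f(t) = 10t^6. F(s) = 7200/s^7, so L{∫₀ᵗ 10·τ^6 dτ} = (7200/s^7)/s = 7200/s^8. (Check: ∫₀ᵗ 10·τ^6 dτ = 10t^7/7.)

Final answer: 7200/s^8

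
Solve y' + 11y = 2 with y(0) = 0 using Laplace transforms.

sY + 11Y = 2/s. Y = 2/(s(s+11)). Partial fractions: Y = 2/11/s - 2/11/(s+11)

Final answer: y(t) = 2/11(1 - e^(-11t))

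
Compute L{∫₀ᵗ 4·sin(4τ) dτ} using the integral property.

L{∫₀ᵗ f(τ)dτ} = F(s)/s with F(s) = 16/(s² + 16), so the result is (16/(s² + 16))/s = 16/(s(s² + 16))

Final answer: 16/(s(s² + 16))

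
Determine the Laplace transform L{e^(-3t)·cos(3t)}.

L{e^(at)·cos(ωt)} = (s-a)/((s-a)² + ω²), so L{e^(-3t)·cos(3t)} = (s+3)/((s+3)² + 9)

Final answer: (s+3)/((s+3)² + 9)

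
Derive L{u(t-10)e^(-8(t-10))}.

u(t-a)f(t-a) with f(t)=e^(-8t). L{e^(-8t)} = 1/(s+8). By time shift: e^(-10s)/(s+8)

Final answer: e^(-10s)/(s+8)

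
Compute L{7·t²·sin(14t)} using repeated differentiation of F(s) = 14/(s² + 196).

F(s) = 14/(s² + 196). F'(s) = -28s/(s² + 196)². F''(s) = -28(196 - 3s²)/(s² + 196)³ = (84s² - 5488)/(s² + 196)³. So L{t²·sin(14t)} = (-1)² F''(s) = (84s² - 5488)/(s² + 196)³. Then L{7·t²·sin(14t)} = 7·(84s² - 5488)/(s² + 196)³ = (588s² - 38416)/(s² + 196)³

Final answer: (588s² - 38416)/(s² + 196)³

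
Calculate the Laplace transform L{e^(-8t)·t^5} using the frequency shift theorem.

L{e^(at)·t^n} = n!/(s-a)^(n+1), so L{e^(-8t)·t^5} = 120/(s+8)^6

Final answer: 120/(s+8)^6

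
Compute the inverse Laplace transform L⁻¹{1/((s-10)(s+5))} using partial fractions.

Decompose: A/(s-10) + B/(s+5). A = 1/15, B = -1/15. f(t) = (e^(10t) - e^(-5t))/15

Final answer: (e^(10t) - e^(-5t))/15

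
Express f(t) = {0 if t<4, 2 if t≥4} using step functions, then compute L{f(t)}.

f(t) = 2·u(t-4). L{u(t-4)} = e^(-4s)/s, so L{f(t)} = 2·e^(-4s)/s

Final answer: 2·e^(-4s)/s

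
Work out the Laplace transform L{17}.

L{17} = 17 · L{1} = 17/s

Final answer: 17/s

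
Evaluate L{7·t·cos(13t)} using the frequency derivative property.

L{cos(13t)} = s/(s² + 169). Derivative: d/ds[s/(s² + 169)] = [(s² + 169) - s·2s]/(s² + 169)² = (169 - s²)/(s² + 169)². So L{t·cos(13t)} = -F'(s) = (s² - 169)/(s² + 169)². Then L{7·t·cos(13t)} = 7·(s² - 169)/(s² + 169)²

Final answer: 7·(s² - 169)/(s² + 169)²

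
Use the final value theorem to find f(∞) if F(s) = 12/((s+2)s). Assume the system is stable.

f(∞) = lim_{s→0} sF(s) = lim_{s→0} 12/(s+2) = 6

Final answer: 6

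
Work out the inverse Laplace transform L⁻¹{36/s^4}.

L⁻¹{n!/s^(n+1)} = t^n with n=3. So L⁻¹{6/s^4} = t^3, and L⁻¹{36/s^4} = (36/6)·t^3 = 6·t^3

Final answer: 6·t^3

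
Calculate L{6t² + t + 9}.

L{6t² + t + 9} = 6·2/s³ + 1/s² + 9/s = 12/s³ + 1/s² + 9/s

Final answer: 12/s³ + 1/s² + 9/s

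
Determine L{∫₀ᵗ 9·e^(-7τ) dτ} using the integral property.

L{∫₀ᵗ f(τ)dτ} = F(s)/s with F(s) = 9/(s+7), so L{∫₀ᵗ 9·e^(-7τ) dτ} = 9/(s(s+7))

Final answer: 9/(s(s+7))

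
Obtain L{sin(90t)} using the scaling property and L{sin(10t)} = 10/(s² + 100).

Using L{f(at)} = (1/a)F(s/a) with a=9: L{sin(90t)} = (1/9) · 10/((s/9)² + 100) = (1/9) · 10·81/(s² + 8100) = 90/(s² + 8100)

Final answer: 90/(s² + 8100)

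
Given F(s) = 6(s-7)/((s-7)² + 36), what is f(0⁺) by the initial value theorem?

f(0⁺) = lim_{s→∞} sF(s) = lim_{s→∞} 6s(s-7)/((s-7)² + 36) = 6

Final answer: 6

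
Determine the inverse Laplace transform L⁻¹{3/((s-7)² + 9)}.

Using frequency shift, L⁻¹{3/((s-7)² + 9)} = e^(7t)·sin(3t)

Final answer: e^(7t)·sin(3t)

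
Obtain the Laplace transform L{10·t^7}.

L{t^n} = n!/s^(n+1), so L{t^7} = 5040/s^8. Then L{10·t^7} = 10·5040/s^8 = 50400/s^8

Final answer: 50400/s^8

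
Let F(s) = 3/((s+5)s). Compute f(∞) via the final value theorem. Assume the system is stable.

f(∞) = lim_{s→0} sF(s) = lim_{s→0} 3/(s+5) = 3/5

Final answer: 3/5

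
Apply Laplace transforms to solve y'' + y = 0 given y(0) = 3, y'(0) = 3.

L{y''} + 1L{y} = 0. s²Y - 3s - 3 + Y = 0. Y(s² + 1) = 3s + 3. Y = (3s + 3)/(s² + 1). Inverting: y(t) = 3cos(t) + 3sin(t)

Final answer: y(t) = 3cos(t) + 3sin(t)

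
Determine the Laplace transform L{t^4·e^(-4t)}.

L{t^n·e^(at)} = n!/(s-a)^(n+1), so L{t^4·e^(-4t)} = 24/(s+4)^5

Final answer: 24/(s+4)^5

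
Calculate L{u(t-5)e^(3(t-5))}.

u(t-a)f(t-a) with f(t)=e^(3t). L{e^(3t)} = 1/(s-3). By time shift: e^(-5s)/(s-3)

Final answer: e^(-5s)/(s-3)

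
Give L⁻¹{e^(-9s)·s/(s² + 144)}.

L⁻¹{s/(s² + 144)} = cos(12t). By the time shift theorem, L⁻¹{e^(-as)F(s)} = u(t-a)f(t-a) with a=9, so L⁻¹{e^(-9s)·s/(s² + 144)} = u(t-9)·cos(12(t-9))

Final answer: u(t-9)·cos(12(t-9))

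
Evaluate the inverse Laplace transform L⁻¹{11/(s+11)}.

L⁻¹{1/(s-a)} = e^(at), so L⁻¹{1/(s+11)} = e^(-11t), and L⁻¹{11/(s+11)} = 11·e^(-11t)

Final answer: 11·e^(-11t)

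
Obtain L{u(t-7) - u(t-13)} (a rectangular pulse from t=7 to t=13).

L{u(t-a)} = e^(-as)/s. L{u(t-7) - u(t-13)} = (e^(-7s) - e^(-13s))/s

Final answer: (e^(-7s) - e^(-13s))/s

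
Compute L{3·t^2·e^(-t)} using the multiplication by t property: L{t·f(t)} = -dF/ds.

Using L{t^n·e^(at)} = n!/(s-a)^(n+1), L{t^2·e^(-t)} = 2/(s+1)^3, so L{3·t^2·e^(-t)} = 3·2/(s+1)^3 = 6/(s+1)^3

Final answer: 6/(s+1)^3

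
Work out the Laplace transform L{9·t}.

L{t^n} = n!/s^(n+1), so L{t} = 1/s^2. Then L{9·t} = 9·1/s^2 = 9/s^2

Final answer: 9/s^2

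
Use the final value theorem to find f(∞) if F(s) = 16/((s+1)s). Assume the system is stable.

f(∞) = lim_{s→0} sF(s) = lim_{s→0} 16/(s+1) = 16

Final answer: 16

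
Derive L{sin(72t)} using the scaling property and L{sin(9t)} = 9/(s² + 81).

Using L{f(at)} = (1/a)F(s/a) with a=8: L{sin(72t)} = (1/8) · 9/((s/8)² + 81) = (1/8) · 9·64/(s² + 5184) = 72/(s² + 5184)

Final answer: 72/(s² + 5184)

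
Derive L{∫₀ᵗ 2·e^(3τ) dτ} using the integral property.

L{∫₀ᵗ f(τ)dτ} = F(s)/s with F(s) = 2/(s-3), so L{∫₀ᵗ 2·e^(3τ) dτ} = 2/(s(s-3))

Final answer: 2/(s(s-3))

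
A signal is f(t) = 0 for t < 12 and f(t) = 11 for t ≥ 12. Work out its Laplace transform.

f(t) = 11·u(t-12). L{u(t-12)} = e^(-12s)/s, so L{f(t)} = 11·e^(-12s)/s

Final answer: 11·e^(-12s)/s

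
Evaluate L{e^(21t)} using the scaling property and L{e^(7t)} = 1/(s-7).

Using L{f(at)} = (1/a)F(s/a) with a=3 and f(t) = e^(7t): L{e^(21t)} = (1/3) · 1/((s/3)-7) = (1/3) · 3/(s-21) = 1/(s-21)

Final answer: 1/(s-21)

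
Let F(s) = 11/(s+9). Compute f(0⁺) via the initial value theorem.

f(0⁺) = lim_{s→∞} s·11/(s+9) = lim_{s→∞} 11s/(s+9) = 11

Final answer: 11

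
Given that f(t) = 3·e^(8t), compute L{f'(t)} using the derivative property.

f(0) = 3, F(s) = 3/(s-8). L{f'(t)} = s·F(s) - f(0) = 3s/(s-8) - 3 = (3s - 3(s-8))/(s-8) = 24/(s-8)

Final answer: 24/(s-8)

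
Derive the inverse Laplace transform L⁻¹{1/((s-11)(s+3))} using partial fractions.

Decompose: A/(s-11) + B/(s+3). A = 1/14, B = -1/14. f(t) = (e^(11t) - e^(-3t))/14

Final answer: (e^(11t) - e^(-3t))/14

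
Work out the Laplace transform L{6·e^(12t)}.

L{e^(at)} = 1/(s-a), so L{e^(12t)} = 1/(s-12). Then L{6·e^(12t)} = 6/(s-12)

Final answer: 6/(s-12)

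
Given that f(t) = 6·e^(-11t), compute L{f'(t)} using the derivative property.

f(0) = 6, F(s) = 6/(s+11). L{f'(t)} = s·F(s) - f(0) = 6s/(s+11) - 6 = (6s - 6(s+11))/(s+11) = -66/(s+11)

Final answer: -66/(s+11)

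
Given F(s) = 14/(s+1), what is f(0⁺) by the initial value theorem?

f(0⁺) = lim_{s→∞} s·14/(s+1) = lim_{s→∞} 14s/(s+1) = 14

Final answer: 14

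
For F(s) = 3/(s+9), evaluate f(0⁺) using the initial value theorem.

f(0⁺) = lim_{s→∞} s·3/(s+9) = lim_{s→∞} 3s/(s+9) = 3

Final answer: 3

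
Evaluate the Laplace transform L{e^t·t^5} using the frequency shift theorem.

L{e^(at)·t^n} = n!/(s-a)^(n+1), so L{e^t·t^5} = 120/(s-1)^6

Final answer: 120/(s-1)^6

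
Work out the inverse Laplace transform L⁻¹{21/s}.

L⁻¹{c/s} = c, so L⁻¹{21/s} = 21

Final answer: 21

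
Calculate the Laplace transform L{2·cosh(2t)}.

L{cosh(ωt)} = s/(s² - ω²), so L{cosh(2t)} = s/(s² - 4). Then L{2·cosh(2t)} = 2·s/(s² - 4) = 2s/(s² - 4)

Final answer: 2s/(s² - 4)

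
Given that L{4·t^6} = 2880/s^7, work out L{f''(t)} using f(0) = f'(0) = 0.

L{f''(t)} = s²F(s) - sf(0) - f'(0) = s²·2880/s^7 - 0 - 0 = 2880/s^5

Final answer: 2880/s^5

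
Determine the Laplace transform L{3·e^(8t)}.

L{e^(at)} = 1/(s-a), so L{e^(8t)} = 1/(s-8). Then L{3·e^(8t)} = 3/(s-8)

Final answer: 3/(s-8)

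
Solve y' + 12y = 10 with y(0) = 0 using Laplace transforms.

sY + 12Y = 10/s. Y = 10/(s(s+12)). Partial fractions: Y = 5/6/s - 5/6/(s+12)

Final answer: y(t) = 5/6(1 - e^(-12t))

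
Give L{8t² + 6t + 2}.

L{8t² + 6t + 2} = 8·2/s³ + 6/s² + 2/s = 16/s³ + 6/s² + 2/s

Final answer: 16/s³ + 6/s² + 2/s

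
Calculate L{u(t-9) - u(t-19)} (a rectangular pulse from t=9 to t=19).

L{u(t-a)} = e^(-as)/s. L{u(t-9) - u(t-19)} = (e^(-9s) - e^(-19s))/s

Final answer: (e^(-9s) - e^(-19s))/s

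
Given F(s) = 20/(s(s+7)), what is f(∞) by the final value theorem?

f(∞) = lim_{s→0} s·20/(s(s+7)) = lim_{s→0} 20/(s+7) = 20/7 = 20/7

Final answer: 20/7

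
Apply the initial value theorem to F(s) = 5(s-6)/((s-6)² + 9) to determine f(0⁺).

f(0⁺) = lim_{s→∞} sF(s) = lim_{s→∞} 5s(s-6)/((s-6)² + 9) = 5

Final answer: 5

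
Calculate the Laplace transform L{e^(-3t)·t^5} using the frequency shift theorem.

L{e^(at)·t^n} = n!/(s-a)^(n+1), so L{e^(-3t)·t^5} = 120/(s+3)^6

Final answer: 120/(s+3)^6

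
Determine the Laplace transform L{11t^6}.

L{11t^6} = 11 · L{t^6} = 11 · 720/s^7 = 7920/s^7

Final answer: 7920/s^7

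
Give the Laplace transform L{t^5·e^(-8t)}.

L{t^n·e^(at)} = n!/(s-a)^(n+1), so L{t^5·e^(-8t)} = 120/(s+8)^6

Final answer: 120/(s+8)^6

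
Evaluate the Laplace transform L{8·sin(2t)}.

L{sin(ωt)} = ω/(s² + ω²), so L{sin(2t)} = 2/(s² + 4). Then L{8·sin(2t)} = 8·2/(s² + 4) = 16/(s² + 4)

Final answer: 16/(s² + 4)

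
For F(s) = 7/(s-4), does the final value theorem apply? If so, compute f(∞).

sF(s) = 7s/(s-4) has a pole at s = 4 in the right half-plane. Theorem does NOT apply (unstable system; f(t) = 7·e^(4t) grows without bound).

Final answer: Not applicable (unstable)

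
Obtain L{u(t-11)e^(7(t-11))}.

u(t-a)f(t-a) with f(t)=e^(7t). L{e^(7t)} = 1/(s-7). By time shift: e^(-11s)/(s-7)

Final answer: e^(-11s)/(s-7)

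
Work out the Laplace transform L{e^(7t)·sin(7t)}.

L{e^(at)·sin(ωt)} = ω/((s-a)² + ω²), so L{e^(7t)·sin(7t)} = 7/((s-7)² + 49)

Final answer: 7/((s-7)² + 49)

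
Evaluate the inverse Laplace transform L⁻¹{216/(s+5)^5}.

L⁻¹{n!/(s-a)^(n+1)} = t^n·e^(at) with n=4, a=-5. So L⁻¹{24/(s+5)^5} = t^4·e^(-5t), and L⁻¹{216/(s+5)^5} = (216/24)·t^4·e^(-5t) = 9·t^4·e^(-5t)

Final answer: 9·t^4·e^(-5t)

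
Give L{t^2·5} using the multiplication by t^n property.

L{5} = 5/s. d^1/ds^1[1/s] = -1/s². d^2/ds^2[1/s] = 2/s^3. So L{t^2} = (-1)^{2}·2/s^3 = 2/s^3. Then L{t^2·5} = 5·2/s^3 = 10/s^3

Final answer: 10/s^3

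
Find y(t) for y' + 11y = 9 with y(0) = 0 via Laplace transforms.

sY + 11Y = 9/s. Y = 9/(s(s+11)). Partial fractions: Y = 9/11/s - 9/11/(s+11)

Final answer: y(t) = 9/11(1 - e^(-11t))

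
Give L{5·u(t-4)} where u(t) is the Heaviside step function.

L{u(t-a)} = e^(-as)/s. Here a=4, so L{u(t-4)} = e^(-4s)/s, and L{5·u(t-4)} = 5·e^(-4s)/s

Final answer: 5·e^(-4s)/s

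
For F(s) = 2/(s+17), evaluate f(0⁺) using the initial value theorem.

f(0⁺) = lim_{s→∞} s·2/(s+17) = lim_{s→∞} 2s/(s+17) = 2

Final answer: 2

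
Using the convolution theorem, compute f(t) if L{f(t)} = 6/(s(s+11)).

6/(s(s+11)) = (6/s)·(1/(s+11)) = L{6}·L{e^(-11t)}. By convolution, f(t) = 6*e^(-11t) = ∫₀ᵗ 6·e^(-11τ) dτ = 6·(1 - e^(-11t))/11

Final answer: 6·(1 - e^(-11t))/11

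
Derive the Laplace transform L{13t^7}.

L{13t^7} = 13 · L{t^7} = 13 · 5040/s^8 = 65520/s^8

Final answer: 65520/s^8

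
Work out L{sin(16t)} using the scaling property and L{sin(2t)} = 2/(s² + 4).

Using L{f(at)} = (1/a)F(s/a) with a=8: L{sin(16t)} = (1/8) · 2/((s/8)² + 4) = (1/8) · 2·64/(s² + 256) = 16/(s² + 256)

Final answer: 16/(s² + 256)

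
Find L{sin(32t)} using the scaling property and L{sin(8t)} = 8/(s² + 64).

Using L{f(at)} = (1/a)F(s/a) with a=4: L{sin(32t)} = (1/4) · 8/((s/4)² + 64) = (1/4) · 8·16/(s² + 1024) = 32/(s² + 1024)

Final answer: 32/(s² + 1024)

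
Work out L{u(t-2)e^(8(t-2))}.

u(t-a)f(t-a) with f(t)=e^(8t). L{e^(8t)} = 1/(s-8). By time shift: e^(-2s)/(s-8)

Final answer: e^(-2s)/(s-8)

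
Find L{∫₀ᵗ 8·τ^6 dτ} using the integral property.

L{∫₀ᵗ f(τ)dτ} = F(s)/s with f(t) = 8t^6. F(s) = 5760/s^7, so L{∫₀ᵗ 8·τ^6 dτ} = (5760/s^7)/s = 5760/s^8. (Check: ∫₀ᵗ 8·τ^6 dτ = 8t^7/7.)

Final answer: 5760/s^8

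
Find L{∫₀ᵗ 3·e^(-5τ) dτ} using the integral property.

L{∫₀ᵗ f(τ)dτ} = F(s)/s with F(s) = 3/(s+5), so L{∫₀ᵗ 3·e^(-5τ) dτ} = 3/(s(s+5))

Final answer: 3/(s(s+5))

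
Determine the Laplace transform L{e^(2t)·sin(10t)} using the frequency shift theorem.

Frequency shift: L{e^(at)f(t)} = F(s-a). L{e^(2t)·sin(10t)} = 10/((s-2)² + 100)

Final answer: 10/((s-2)² + 100)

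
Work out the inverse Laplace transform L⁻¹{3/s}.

L⁻¹{c/s} = c, so L⁻¹{3/s} = 3

Final answer: 3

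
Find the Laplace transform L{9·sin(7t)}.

L{sin(ωt)} = ω/(s² + ω²), so L{sin(7t)} = 7/(s² + 49). Then L{9·sin(7t)} = 9·7/(s² + 49) = 63/(s² + 49)

Final answer: 63/(s² + 49)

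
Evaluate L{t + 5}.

L{t + 5} = L{t} + 5·L{1} = 1/s² + 5/s

Final answer: 1/s² + 5/s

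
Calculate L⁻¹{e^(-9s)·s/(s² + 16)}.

L⁻¹{s/(s² + 16)} = cos(4t). By the time shift theorem, L⁻¹{e^(-as)F(s)} = u(t-a)f(t-a) with a=9, so L⁻¹{e^(-9s)·s/(s² + 16)} = u(t-9)·cos(4(t-9))

Final answer: u(t-9)·cos(4(t-9))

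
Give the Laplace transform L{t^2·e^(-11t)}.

L{t^n·e^(at)} = n!/(s-a)^(n+1), so L{t^2·e^(-11t)} = 2/(s+11)^3

Final answer: 2/(s+11)^3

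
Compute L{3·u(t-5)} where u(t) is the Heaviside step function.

L{u(t-a)} = e^(-as)/s. Here a=5, so L{u(t-5)} = e^(-5s)/s, and L{3·u(t-5)} = 3·e^(-5s)/s

Final answer: 3·e^(-5s)/s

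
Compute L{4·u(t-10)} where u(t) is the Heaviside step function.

L{u(t-a)} = e^(-as)/s. Here a=10, so L{u(t-10)} = e^(-10s)/s, and L{4·u(t-10)} = 4·e^(-10s)/s

Final answer: 4·e^(-10s)/s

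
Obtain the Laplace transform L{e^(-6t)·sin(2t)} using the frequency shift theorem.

Frequency shift: L{e^(at)f(t)} = F(s-a). L{e^(-6t)·sin(2t)} = 2/((s+6)² + 4)

Final answer: 2/((s+6)² + 4)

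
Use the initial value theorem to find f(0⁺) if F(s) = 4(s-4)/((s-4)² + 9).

f(0⁺) = lim_{s→∞} sF(s) = lim_{s→∞} 4s(s-4)/((s-4)² + 9) = 4

Final answer: 4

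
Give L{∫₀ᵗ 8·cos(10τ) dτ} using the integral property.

L{∫₀ᵗ f(τ)dτ} = F(s)/s with F(s) = 8s/(s² + 100), so the result is (8s/(s² + 100))/s = 8/(s² + 100)

Final answer: 8/(s² + 100)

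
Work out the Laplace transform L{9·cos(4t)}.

L{cos(ωt)} = s/(s² + ω²), so L{cos(4t)} = s/(s² + 16). Then L{9·cos(4t)} = 9·s/(s² + 16) = 9s/(s² + 16)

Final answer: 9s/(s² + 16)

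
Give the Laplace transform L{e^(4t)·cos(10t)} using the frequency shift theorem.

Frequency shift: L{e^(at)f(t)} = F(s-a). L{e^(4t)·cos(10t)} = (s-4)/((s-4)² + 100)

Final answer: (s-4)/((s-4)² + 100)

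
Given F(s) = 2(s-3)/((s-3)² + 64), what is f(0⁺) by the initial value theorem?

f(0⁺) = lim_{s→∞} sF(s) = lim_{s→∞} 2s(s-3)/((s-3)² + 64) = 2

Final answer: 2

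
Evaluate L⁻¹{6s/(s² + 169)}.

This is the form c·s/(s² + a²) with a = 13, c = 6. L⁻¹ = 6·cos(13t)

Final answer: 6·cos(13t)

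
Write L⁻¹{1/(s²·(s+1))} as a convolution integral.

1/(s²·(s+1)) = (1/s^2)·(1/(s+1)) = L{t}·L{e^(-t)}. So f(t) = t*e^(-t) = ∫₀ᵗ τ·e^(-(t-τ)) dτ

Final answer: ∫₀ᵗ τ·e^(-(t-τ)) dτ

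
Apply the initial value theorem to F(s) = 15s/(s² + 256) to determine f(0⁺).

f(0⁺) = lim_{s→∞} s·15s/(s² + 256) = lim_{s→∞} 15s²/(s² + 256) = 15

Final answer: 15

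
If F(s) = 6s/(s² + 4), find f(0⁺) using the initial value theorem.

f(0⁺) = lim_{s→∞} s·6s/(s² + 4) = lim_{s→∞} 6s²/(s² + 4) = 6

Final answer: 6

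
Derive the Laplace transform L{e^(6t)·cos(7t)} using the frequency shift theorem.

Frequency shift: L{e^(at)f(t)} = F(s-a). L{e^(6t)·cos(7t)} = (s-6)/((s-6)² + 49)

Final answer: (s-6)/((s-6)² + 49)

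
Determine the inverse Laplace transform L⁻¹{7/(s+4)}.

L⁻¹{1/(s-a)} = e^(at), so L⁻¹{1/(s+4)} = e^(-4t), and L⁻¹{7/(s+4)} = 7·e^(-4t)

Final answer: 7·e^(-4t)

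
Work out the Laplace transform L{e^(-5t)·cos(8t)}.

L{e^(at)·cos(ωt)} = (s-a)/((s-a)² + ω²), so L{e^(-5t)·cos(8t)} = (s+5)/((s+5)² + 64)

Final answer: (s+5)/((s+5)² + 64)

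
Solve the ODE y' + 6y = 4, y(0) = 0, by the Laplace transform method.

sY + 6Y = 4/s. Y = 4/(s(s+6)). Partial fractions: Y = 2/3/s - 2/3/(s+6)

Final answer: y(t) = 2/3(1 - e^(-6t))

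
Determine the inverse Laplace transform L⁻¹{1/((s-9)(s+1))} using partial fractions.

Decompose: A/(s-9) + B/(s+1). A = 1/10, B = -1/10. f(t) = (e^(9t) - e^(-t))/10

Final answer: (e^(9t) - e^(-t))/10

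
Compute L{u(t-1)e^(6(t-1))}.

u(t-a)f(t-a) with f(t)=e^(6t). L{e^(6t)} = 1/(s-6). By time shift: e^(-s)/(s-6)

Final answer: e^(-s)/(s-6)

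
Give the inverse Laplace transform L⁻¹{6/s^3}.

L⁻¹{n!/s^(n+1)} = t^n with n=2. So L⁻¹{2/s^3} = t^2, and L⁻¹{6/s^3} = (6/2)·t^2 = 3·t^2

Final answer: 3·t^2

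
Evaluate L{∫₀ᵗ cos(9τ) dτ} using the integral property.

L{∫₀ᵗ f(τ)dτ} = F(s)/s with F(s) = s/(s² + 81), so the result is (s/(s² + 81))/s = 1/(s² + 81)

Final answer: 1/(s² + 81)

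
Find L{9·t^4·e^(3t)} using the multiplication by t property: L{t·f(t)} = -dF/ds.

Using L{t^n·e^(at)} = n!/(s-a)^(n+1), L{t^4·e^(3t)} = 24/(s-3)^5, so L{9·t^4·e^(3t)} = 9·24/(s-3)^5 = 216/(s-3)^5

Final answer: 216/(s-3)^5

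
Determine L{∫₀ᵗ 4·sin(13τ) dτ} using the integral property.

L{∫₀ᵗ f(τ)dτ} = F(s)/s with F(s) = 52/(s² + 169), so the result is (52/(s² + 169))/s = 52/(s(s² + 169))

Final answer: 52/(s(s² + 169))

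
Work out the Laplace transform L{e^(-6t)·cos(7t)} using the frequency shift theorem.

Frequency shift: L{e^(at)f(t)} = F(s-a). L{e^(-6t)·cos(7t)} = (s+6)/((s+6)² + 49)

Final answer: (s+6)/((s+6)² + 49)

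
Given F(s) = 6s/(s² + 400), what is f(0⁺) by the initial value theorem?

f(0⁺) = lim_{s→∞} s·6s/(s² + 400) = lim_{s→∞} 6s²/(s² + 400) = 6

Final answer: 6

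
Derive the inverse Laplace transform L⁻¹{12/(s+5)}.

L⁻¹{1/(s-a)} = e^(at), so L⁻¹{1/(s+5)} = e^(-5t), and L⁻¹{12/(s+5)} = 12·e^(-5t)

Final answer: 12·e^(-5t)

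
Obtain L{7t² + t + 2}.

L{7t² + t + 2} = 7·2/s³ + 1/s² + 2/s = 14/s³ + 1/s² + 2/s

Final answer: 14/s³ + 1/s² + 2/s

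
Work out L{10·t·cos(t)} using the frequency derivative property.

L{cos(t)} = s/(s² + 1). Derivative: d/ds[s/(s² + 1)] = [(s² + 1) - s·2s]/(s² + 1)² = (1 - s²)/(s² + 1)². So L{t·cos(t)} = -F'(s) = (s² - 1)/(s² + 1)². Then L{10·t·cos(t)} = 10·(s² - 1)/(s² + 1)²

Final answer: 10·(s² - 1)/(s² + 1)²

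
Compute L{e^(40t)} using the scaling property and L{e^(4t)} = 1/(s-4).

Using L{f(at)} = (1/a)F(s/a) with a=10 and f(t) = e^(4t): L{e^(40t)} = (1/10) · 1/((s/10)-4) = (1/10) · 10/(s-40) = 1/(s-40)

Final answer: 1/(s-40)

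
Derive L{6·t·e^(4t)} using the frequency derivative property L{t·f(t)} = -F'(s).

L{e^(4t)} = 1/(s-4). By frequency derivative: L{t·e^(4t)} = -d/ds[1/(s-4)] = -(-1)/(s-4)² = 1/(s-4)². Then L{6·t·e^(4t)} = 6·1/(s-4)² = 6/(s-4)²

Final answer: 6/(s-4)²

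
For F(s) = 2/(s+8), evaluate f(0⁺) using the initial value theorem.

f(0⁺) = lim_{s→∞} s·2/(s+8) = lim_{s→∞} 2s/(s+8) = 2

Final answer: 2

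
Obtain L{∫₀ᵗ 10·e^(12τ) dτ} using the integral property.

L{∫₀ᵗ f(τ)dτ} = F(s)/s with F(s) = 10/(s-12), so L{∫₀ᵗ 10·e^(12τ) dτ} = 10/(s(s-12))

Final answer: 10/(s(s-12))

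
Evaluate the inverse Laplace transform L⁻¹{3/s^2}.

L⁻¹{n!/s^(n+1)} = t^n with n=1. So L⁻¹{1/s^2} = t, and L⁻¹{3/s^2} = (3/1)·t = 3·t

Final answer: 3·t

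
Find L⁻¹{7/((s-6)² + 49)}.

Form: b/((s-a)² + b²) → e^(at)sin(bt). With a=6, b=7

Final answer: e^(6t)·sin(7t)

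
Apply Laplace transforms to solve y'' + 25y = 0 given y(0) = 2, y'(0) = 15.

L{y''} + 25L{y} = 0. s²Y - 2s - 15 + 25Y = 0. Y(s² + 25) = 2s + 15. Y = (2s + 15)/(s² + 25). Inverting: y(t) = 2cos(5t) + 3sin(5t)

Final answer: y(t) = 2cos(5t) + 3sin(5t)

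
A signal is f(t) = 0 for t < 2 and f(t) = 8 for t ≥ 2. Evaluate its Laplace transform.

f(t) = 8·u(t-2). L{u(t-2)} = e^(-2s)/s, so L{f(t)} = 8·e^(-2s)/s

Final answer: 8·e^(-2s)/s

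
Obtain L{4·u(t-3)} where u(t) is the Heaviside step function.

L{u(t-a)} = e^(-as)/s. Here a=3, so L{u(t-3)} = e^(-3s)/s, and L{4·u(t-3)} = 4·e^(-3s)/s

Final answer: 4·e^(-3s)/s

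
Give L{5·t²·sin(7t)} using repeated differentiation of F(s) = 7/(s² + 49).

F(s) = 7/(s² + 49). F'(s) = -14s/(s² + 49)². F''(s) = -14(49 - 3s²)/(s² + 49)³ = (42s² - 686)/(s² + 49)³. So L{t²·sin(7t)} = (-1)² F''(s) = (42s² - 686)/(s² + 49)³. Then L{5·t²·sin(7t)} = 5·(42s² - 686)/(s² + 49)³ = (210s² - 3430)/(s² + 49)³

Final answer: (210s² - 3430)/(s² + 49)³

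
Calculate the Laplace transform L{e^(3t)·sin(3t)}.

L{e^(at)·sin(ωt)} = ω/((s-a)² + ω²), so L{e^(3t)·sin(3t)} = 3/((s-3)² + 9)

Final answer: 3/((s-3)² + 9)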